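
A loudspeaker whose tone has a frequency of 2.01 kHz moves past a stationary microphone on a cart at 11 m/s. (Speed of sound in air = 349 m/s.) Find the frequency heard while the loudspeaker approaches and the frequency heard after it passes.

Approaching: f₁ = f · v/(v − v_s) = 2.01 × 349/338 ≈ 2.08 kHz.
Receding: f₂ = f · v/(v + v_s) = 2.01 × 349/360 ≈ 1.95 kHz.

2.08 kHz approaching; 1.95 kHz receding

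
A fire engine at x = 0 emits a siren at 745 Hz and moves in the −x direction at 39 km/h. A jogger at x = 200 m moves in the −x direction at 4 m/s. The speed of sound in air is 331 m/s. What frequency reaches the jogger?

39 km/h = 10.83 m/s.
The observer lies on the +x side, so the source is heading away from the observer and the observer is heading toward the source.
General Doppler shift: f' = f · (v + v_o)/(v + v_s).
f' = 745 × (331 + 4)/(331 + 10.83) = 745 × 335/341.83 ≈ 730 Hz.

730 Hz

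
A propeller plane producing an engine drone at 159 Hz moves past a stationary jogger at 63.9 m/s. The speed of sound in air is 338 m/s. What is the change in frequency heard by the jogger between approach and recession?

Approaching: f₁ = f · v/(v − v_s) = 159 × 338/274.1 ≈ 196.1 Hz.
Receding: f₂ = f · v/(v + v_s) = 159 × 338/401.9 ≈ 133.7 Hz.
Drop: f₁ − f₂ = 2f·v·v_s/(v² − v_s²) = 2 × 159 × 338 × 63.9/(338² − 63.9²) ≈ 62.3 Hz.

62.3 Hz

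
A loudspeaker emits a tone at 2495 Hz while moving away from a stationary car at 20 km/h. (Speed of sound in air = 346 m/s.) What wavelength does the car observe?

14.1 cm

20 km/h = 5.556 m/s.
With the source moving away from a stationary observer, f' = f · v/(v + v_s).
f' = 2495 × 346/(346 + 5.556) ≈ 2456 Hz.
λ' = v/f' = 346/2455.57 ≈ 14.1 cm.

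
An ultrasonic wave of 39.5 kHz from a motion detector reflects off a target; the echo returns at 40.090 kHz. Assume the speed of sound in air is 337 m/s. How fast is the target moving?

Double Doppler shift off a moving reflector: f₂ = f₀ · (v + u)/(v − u) (u > 0 toward emitter).
Rearranging, u = v · (f₂ − f₀)/(f₂ + f₀) = 337 × 0.590/79.590 ≈ 2.50 m/s.
So the target is moving at 2.50 m/s toward the emitter.

2.50 m/s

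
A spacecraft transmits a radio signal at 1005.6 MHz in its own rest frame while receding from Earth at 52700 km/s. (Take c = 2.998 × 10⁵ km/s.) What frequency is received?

β = v/c = 52700/299800 = 0.1758.
Relativistic Doppler for frequency: f' = f₀ · √((1 − β)/(1 + β)).
f' = 1005.6 × √(0.8242/1.1758) = 1005.6 × 0.83725 ≈ 841.9 MHz.

841.9 MHz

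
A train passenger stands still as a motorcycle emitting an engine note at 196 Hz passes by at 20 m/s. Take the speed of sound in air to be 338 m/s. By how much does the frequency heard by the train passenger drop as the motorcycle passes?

Approaching: f₁ = f · v/(v − v_s) = 196 × 338/318 ≈ 208.3 Hz.
Receding: f₂ = f · v/(v + v_s) = 196 × 338/358 ≈ 185.1 Hz.
Drop: f₁ − f₂ = 2f·v·v_s/(v² − v_s²) = 2 × 196 × 338 × 20/(338² − 20²) ≈ 23.3 Hz.

23.3 Hz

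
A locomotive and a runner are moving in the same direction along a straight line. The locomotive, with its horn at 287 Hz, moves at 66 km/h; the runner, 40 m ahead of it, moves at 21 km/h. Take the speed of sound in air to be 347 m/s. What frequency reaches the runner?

298 Hz

66 km/h = 18.33 m/s; 21 km/h = 5.833 m/s.
The runner is ahead, so the locomotive is moving toward it while the runner is moving away from the locomotive.
With source approaching and observer receding, f' = f · (v − v_o)/(v − v_s).
f' = 287 × (347 − 5.833)/(347 − 18.33) = 287 × 341.17/328.67 ≈ 298 Hz.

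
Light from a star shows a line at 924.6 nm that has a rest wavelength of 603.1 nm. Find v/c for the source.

0.403

λ'/λ₀ = 1.5331 > 1 (redshift), so the source is receding.
λ'/λ₀ = √((1 + β)/(1 − β)) for a receding source ⇒ β = (r² − 1)/(r² + 1) with r = λ'/λ₀.
β = (2.3503 − 1)/(2.3503 + 1) ≈ 0.403.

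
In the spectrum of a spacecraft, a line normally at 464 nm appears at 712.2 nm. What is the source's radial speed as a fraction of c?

λ'/λ₀ = 1.5349 > 1 (redshift), so the source is receding.
λ'/λ₀ = √((1 + β)/(1 − β)) for a receding source ⇒ β = (r² − 1)/(r² + 1) with r = λ'/λ₀.
β = (2.3560 − 1)/(2.3560 + 1) ≈ 0.404.

0.404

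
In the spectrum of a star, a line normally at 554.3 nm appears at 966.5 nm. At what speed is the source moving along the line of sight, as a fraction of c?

λ'/λ₀ = 1.7436 > 1 (redshift), so the source is receding.
λ'/λ₀ = √((1 + β)/(1 − β)) for a receding source ⇒ β = (r² − 1)/(r² + 1) with r = λ'/λ₀.
β = (3.0403 − 1)/(3.0403 + 1) ≈ 0.505.

0.505c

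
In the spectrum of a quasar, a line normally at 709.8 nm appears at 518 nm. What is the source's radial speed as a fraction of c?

0.305

λ'/λ₀ = 0.7298 < 1 (blueshift), so the source is approaching.
λ'/λ₀ = √((1 − β)/(1 + β)) for an approaching source ⇒ β = (1 − r²)/(1 + r²) with r = λ'/λ₀.
β = (1 − 0.5326)/(1 + 0.5326) ≈ 0.305.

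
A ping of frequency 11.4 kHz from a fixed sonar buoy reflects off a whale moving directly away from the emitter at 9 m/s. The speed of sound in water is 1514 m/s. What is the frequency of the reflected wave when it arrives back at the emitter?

The whale first receives the wave as a moving observer: f₁ = f₀ · (v − u)/v = 11.4 × (1514 − 9)/1514 ≈ 11.33 kHz.
On reflection it acts as a source moving away from the stationary detector: f₂ = f₁ · v/(v + u) = 11.33 × 1514/1523 ≈ 11.27 kHz.
Equivalently f₂ = f₀ · (v − u)/(v + u).

11.27 kHz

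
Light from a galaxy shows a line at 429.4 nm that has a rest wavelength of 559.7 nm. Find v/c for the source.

0.259c

λ'/λ₀ = 0.7672 < 1 (blueshift), so the source is approaching.
λ'/λ₀ = √((1 − β)/(1 + β)) for an approaching source ⇒ β = (1 − r²)/(1 + r²) with r = λ'/λ₀.
β = (1 − 0.5886)/(1 + 0.5886) ≈ 0.259.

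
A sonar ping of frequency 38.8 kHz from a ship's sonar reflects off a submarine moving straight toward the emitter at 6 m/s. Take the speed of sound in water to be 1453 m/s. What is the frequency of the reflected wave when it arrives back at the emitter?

The submarine first receives the wave as a moving observer: f₁ = f₀ · (v + u)/v = 38.8 × (1453 + 6)/1453 ≈ 39.0 kHz.
On reflection it acts as a source moving toward the stationary detector: f₂ = f₁ · v/(v − u) = 39.0 × 1453/1447 ≈ 39.1 kHz.
Equivalently f₂ = f₀ · (v + u)/(v − u).

39.1 kHz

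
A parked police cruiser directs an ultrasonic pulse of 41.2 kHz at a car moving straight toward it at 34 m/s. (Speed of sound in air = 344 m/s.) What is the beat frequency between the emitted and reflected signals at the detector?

At the car (a moving observer), f₁ = f₀ · (v + u)/v = 41.2 × 378/344 ≈ 45.27 kHz.
The reflection then acts as a moving source: f₂ = f₁ · v/(v − u) ≈ 50.24 kHz.
Beat frequency (with f₀ = 41200 Hz): |f₂ − f₀| = 2u·f₀/(v − u) = 2 × 34 × 41200/310 ≈ 9037 Hz.

9037 Hz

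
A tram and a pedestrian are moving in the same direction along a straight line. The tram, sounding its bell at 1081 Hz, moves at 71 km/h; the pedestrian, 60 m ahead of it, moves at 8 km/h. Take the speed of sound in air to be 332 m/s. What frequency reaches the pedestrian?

71 km/h = 19.72 m/s; 8 km/h = 2.222 m/s.
The pedestrian is ahead, so the tram is moving toward it while the pedestrian is moving away from the tram.
Both move, so f' = f · (v − v_o)/(v − v_s).
f' = 1081 × (332 − 2.222)/(332 − 19.72) = 1081 × 329.78/312.28 ≈ 1142 Hz.

1142 Hz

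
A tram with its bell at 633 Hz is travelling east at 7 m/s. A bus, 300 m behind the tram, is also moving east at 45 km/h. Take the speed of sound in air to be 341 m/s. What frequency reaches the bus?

643 Hz

45 km/h = 12.5 m/s.
The bus is behind, so the tram is moving away from it while the bus is moving toward the tram.
With source receding and observer approaching, f' = f · (v + v_o)/(v + v_s).
f' = 633 × (341 + 12.5)/(341 + 7) = 633 × 353.5/348 ≈ 643 Hz.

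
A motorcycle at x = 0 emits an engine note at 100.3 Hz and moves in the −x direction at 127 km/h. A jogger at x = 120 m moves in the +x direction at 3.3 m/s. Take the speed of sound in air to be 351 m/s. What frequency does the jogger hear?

90 Hz

127 km/h = 35.28 m/s.
The observer lies on the +x side, so the source is heading away from the observer and the observer is heading away from the source.
With source receding and observer receding, f' = f · (v − v_o)/(v + v_s).
f' = 100.3 × (351 − 3.3)/(351 + 35.28) = 100.3 × 347.7/386.28 ≈ 90 Hz.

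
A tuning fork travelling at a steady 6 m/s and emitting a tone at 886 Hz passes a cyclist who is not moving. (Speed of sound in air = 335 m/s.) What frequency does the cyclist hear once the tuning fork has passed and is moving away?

870 Hz

Receding: f₂ = f · v/(v + v_s) = 886 × 335/341 ≈ 870 Hz.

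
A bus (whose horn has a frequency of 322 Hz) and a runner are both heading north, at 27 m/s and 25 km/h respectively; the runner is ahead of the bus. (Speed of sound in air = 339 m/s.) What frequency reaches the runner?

343 Hz

25 km/h = 6.944 m/s.
The runner is ahead, so the bus is moving toward it while the runner is moving away from the bus.
Both move, so f' = f · (v − v_o)/(v − v_s).
f' = 322 × (339 − 6.944)/(339 − 27) = 322 × 332.06/312 ≈ 343 Hz.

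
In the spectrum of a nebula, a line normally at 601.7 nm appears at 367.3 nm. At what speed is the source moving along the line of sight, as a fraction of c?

λ'/λ₀ = 0.6104 < 1 (blueshift), so the source is approaching.
λ'/λ₀ = √((1 − β)/(1 + β)) for an approaching source ⇒ β = (1 − r²)/(1 + r²) with r = λ'/λ₀.
β = (1 − 0.3726)/(1 + 0.3726) ≈ 0.457.

0.457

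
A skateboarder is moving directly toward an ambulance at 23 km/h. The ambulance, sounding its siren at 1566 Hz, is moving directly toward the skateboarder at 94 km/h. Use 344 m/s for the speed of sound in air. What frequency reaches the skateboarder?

94 km/h = 26.11 m/s; 23 km/h = 6.389 m/s.
With source approaching and observer approaching, f' = f · (v + v_o)/(v − v_s).
f' = 1566 × (344 + 6.389)/(344 − 26.11) = 1566 × 350.39/317.89 ≈ 1726 Hz.

1726 Hz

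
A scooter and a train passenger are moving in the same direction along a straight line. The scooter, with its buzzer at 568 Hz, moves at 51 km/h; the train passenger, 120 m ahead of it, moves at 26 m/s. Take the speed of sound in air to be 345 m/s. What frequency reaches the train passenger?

548 Hz

51 km/h = 14.17 m/s.
The train passenger is ahead, so the scooter is moving toward it while the train passenger is moving away from the scooter.
With source approaching and observer receding, f' = f · (v − v_o)/(v − v_s).
f' = 568 × (345 − 26)/(345 − 14.17) = 568 × 319/330.83 ≈ 548 Hz.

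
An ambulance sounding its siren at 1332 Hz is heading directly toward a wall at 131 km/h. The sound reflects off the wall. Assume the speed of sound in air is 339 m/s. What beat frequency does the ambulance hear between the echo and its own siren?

320 Hz

131 km/h = 36.39 m/s.
The wall receives the sound from a moving source: f₁ = f₀ · v/(v − v_e) = 1332 × 339/302.61 ≈ 1492 Hz.
On the return leg the ambulance is a moving observer: f₂ = f₁ · (v + v_e)/v = 1492 × 375.39/339 ≈ 1652 Hz.
Beat against the emitted tone: |f₂ − f₀| = 2v_e·f₀/(v − v_e) = 2 × 36.39 × 1332/302.61 ≈ 320 Hz.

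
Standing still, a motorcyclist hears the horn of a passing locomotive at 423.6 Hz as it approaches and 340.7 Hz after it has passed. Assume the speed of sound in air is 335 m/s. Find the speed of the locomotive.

f₁/f₂ = (v + v_s)/(v − v_s), so v_s = v · (f₁ − f₂)/(f₁ + f₂).
v_s = 335 × (423.6 − 340.7)/(423.6 + 340.7) = 335 × 82.9/764.3 ≈ 36 m/s.

36 m/s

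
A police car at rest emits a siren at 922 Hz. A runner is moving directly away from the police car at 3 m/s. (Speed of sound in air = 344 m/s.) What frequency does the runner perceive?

Only the observer moves, away from the source, so f' = f · (v − v_o)/v.
f' = 922 × (344 − 3)/344 = 922 × 341/344 ≈ 914 Hz.

914 Hz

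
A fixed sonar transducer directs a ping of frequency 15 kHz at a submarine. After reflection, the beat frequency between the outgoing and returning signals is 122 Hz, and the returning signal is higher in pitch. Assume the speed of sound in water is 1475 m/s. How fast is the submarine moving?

6.0 m/s

Double Doppler shift off a moving reflector: f₂ = f₀ · (v + u)/(v − u) (u > 0 toward emitter).
Returning signal is higher, so f₂ = f₀ + Δf = 15000 + 122 = 15122 Hz.
Rearranging, u = v · (f₂ − f₀)/(f₂ + f₀) = 1475 × 122/30122 ≈ 6.0 m/s.
So the submarine is moving at 6.0 m/s toward the emitter.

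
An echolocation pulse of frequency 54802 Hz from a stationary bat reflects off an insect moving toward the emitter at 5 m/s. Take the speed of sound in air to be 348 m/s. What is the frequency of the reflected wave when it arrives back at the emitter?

56400 Hz

The insect first receives the wave as a moving observer: f₁ = f₀ · (v + u)/v = 54802 × (348 + 5)/348 ≈ 55589 Hz.
On reflection it acts as a source moving toward the stationary detector: f₂ = f₁ · v/(v − u) = 55589 × 348/343 ≈ 56400 Hz.
Equivalently f₂ = f₀ · (v + u)/(v − u).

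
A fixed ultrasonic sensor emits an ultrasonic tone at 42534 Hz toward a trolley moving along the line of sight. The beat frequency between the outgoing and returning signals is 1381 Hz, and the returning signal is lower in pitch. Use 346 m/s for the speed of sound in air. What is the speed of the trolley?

5.7 m/s

Double Doppler shift off a moving reflector: f₂ = f₀ · (v + u)/(v − u) (u > 0 toward emitter).
Returning signal is lower, so f₂ = f₀ − Δf = 42534 − 1381 = 41153 Hz.
Rearranging, u = v · (f₂ − f₀)/(f₂ + f₀) = 346 × -1381/83687 ≈ -5.7 m/s.
So the trolley is moving at 5.7 m/s away from the emitter.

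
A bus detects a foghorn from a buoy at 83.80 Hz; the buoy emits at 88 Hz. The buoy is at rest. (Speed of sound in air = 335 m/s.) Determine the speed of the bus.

f' < f, so the bus is receding.
f' = f · (v − v_o)/v ⇒ v_o = v · |f'/f − 1|.
v_o = 335 × |83.80/88 − 1| = 335 × 0.04773 ≈ 16.0 m/s.

16.0 m/s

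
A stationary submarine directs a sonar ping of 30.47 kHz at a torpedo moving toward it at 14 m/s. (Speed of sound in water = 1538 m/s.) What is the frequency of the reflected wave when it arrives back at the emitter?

31.0 kHz

The torpedo first receives the wave as a moving observer: f₁ = f₀ · (v + u)/v = 30.47 × (1538 + 14)/1538 ≈ 30.7 kHz.
The reflection then acts as a moving source: f₂ = f₁ · v/(v − u) ≈ 31.0 kHz.
Equivalently f₂ = f₀ · (v + u)/(v − u).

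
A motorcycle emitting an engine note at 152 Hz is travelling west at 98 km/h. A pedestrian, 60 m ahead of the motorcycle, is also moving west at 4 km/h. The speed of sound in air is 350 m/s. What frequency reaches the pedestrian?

98 km/h = 27.22 m/s; 4 km/h = 1.111 m/s.
The pedestrian is ahead, so the motorcycle is moving toward it while the pedestrian is moving away from the motorcycle.
General Doppler shift: f' = f · (v − v_o)/(v − v_s).
f' = 152 × (350 − 1.111)/(350 − 27.22) = 152 × 348.89/322.78 ≈ 164 Hz.

164 Hz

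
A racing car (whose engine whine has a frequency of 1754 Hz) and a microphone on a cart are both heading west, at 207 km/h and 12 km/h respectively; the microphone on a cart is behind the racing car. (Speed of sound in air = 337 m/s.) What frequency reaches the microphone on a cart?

207 km/h = 57.5 m/s; 12 km/h = 3.333 m/s.
The microphone on a cart is behind, so the racing car is moving away from it while the microphone on a cart is moving toward the racing car.
Both move, so f' = f · (v + v_o)/(v + v_s).
f' = 1754 × (337 + 3.333)/(337 + 57.5) = 1754 × 340.33/394.5 ≈ 1513 Hz.

1513 Hz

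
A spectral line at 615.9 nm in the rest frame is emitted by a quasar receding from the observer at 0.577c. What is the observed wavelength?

1189.2 nm

Relativistic Doppler for wavelength: λ' = λ₀ · √((1 + β)/(1 − β)).
λ' = 615.9 × √(1.5770/0.4230) = 615.9 × 1.93084 ≈ 1189.2 nm.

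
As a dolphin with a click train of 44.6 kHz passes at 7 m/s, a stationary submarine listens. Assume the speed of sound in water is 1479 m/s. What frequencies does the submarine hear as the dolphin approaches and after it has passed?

44.8 kHz approaching; 44.4 kHz receding

Approaching: f₁ = f · v/(v − v_s) = 44.6 × 1479/1472 ≈ 44.8 kHz.
Receding: f₂ = f · v/(v + v_s) = 44.6 × 1479/1486 ≈ 44.4 kHz.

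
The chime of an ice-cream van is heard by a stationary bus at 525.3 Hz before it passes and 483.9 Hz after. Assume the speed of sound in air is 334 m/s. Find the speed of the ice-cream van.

13.7 m/s

f₁/f₂ = (v + v_s)/(v − v_s), so v_s = v · (f₁ − f₂)/(f₁ + f₂).
v_s = 334 × (525.3 − 483.9)/(525.3 + 483.9) = 334 × 41.4/1009.2 ≈ 13.7 m/s.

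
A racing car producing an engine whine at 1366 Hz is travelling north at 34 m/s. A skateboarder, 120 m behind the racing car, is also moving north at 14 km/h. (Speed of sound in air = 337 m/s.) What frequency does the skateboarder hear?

1255 Hz

14 km/h = 3.889 m/s.
The skateboarder is behind, so the racing car is moving away from it while the skateboarder is moving toward the racing car.
Both move, so f' = f · (v + v_o)/(v + v_s).
f' = 1366 × (337 + 3.889)/(337 + 34) = 1366 × 340.89/371 ≈ 1255 Hz.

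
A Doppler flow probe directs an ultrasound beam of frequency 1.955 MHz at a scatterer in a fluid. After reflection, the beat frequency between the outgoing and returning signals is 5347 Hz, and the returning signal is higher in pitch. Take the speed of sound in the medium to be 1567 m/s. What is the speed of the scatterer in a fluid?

Double Doppler shift off a moving reflector: f₂ = f₀ · (v + u)/(v − u) (u > 0 toward emitter).
Returning signal is higher, so f₂ = f₀ + Δf = 1955000 + 5347 = 1960347 Hz.
Rearranging, u = v · (f₂ − f₀)/(f₂ + f₀) = 1567 × 5347/3915347 ≈ 2.14 m/s.
So the scatterer in a fluid is moving at 2.14 m/s toward the emitter.

2.14 m/s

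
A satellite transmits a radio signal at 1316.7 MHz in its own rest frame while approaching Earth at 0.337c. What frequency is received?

1869.8 MHz

Relativistic Doppler for frequency: f' = f₀ · √((1 + β)/(1 − β)).
f' = 1316.7 × √(1.3370/0.6630) = 1316.7 × 1.42007 ≈ 1869.8 MHz.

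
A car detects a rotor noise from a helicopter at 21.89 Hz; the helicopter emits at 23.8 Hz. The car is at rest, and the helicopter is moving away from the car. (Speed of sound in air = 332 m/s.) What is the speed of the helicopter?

29 m/s

f' = f · v/(v + v_s) ⇒ v_s = v · |1 − f/f'|.
v_s = 332 × |1 − 23.8/21.89| = 332 × 0.08725 ≈ 29 m/s.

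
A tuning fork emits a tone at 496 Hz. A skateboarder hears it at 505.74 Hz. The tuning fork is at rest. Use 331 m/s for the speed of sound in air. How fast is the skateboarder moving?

f' > f, so the skateboarder is approaching.
f' = f · (v + v_o)/v ⇒ v_o = v · |f'/f − 1|.
v_o = 331 × |505.74/496 − 1| = 331 × 0.01964 ≈ 6.5 m/s.

6.5 m/s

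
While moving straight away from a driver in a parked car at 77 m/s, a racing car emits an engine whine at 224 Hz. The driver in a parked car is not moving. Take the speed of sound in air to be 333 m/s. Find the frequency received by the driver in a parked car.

With the source moving away from a stationary observer, f' = f · v/(v + v_s).
f' = 224 × 333/(333 + 77) = 224 × 333/410 ≈ 182 Hz.

182 Hz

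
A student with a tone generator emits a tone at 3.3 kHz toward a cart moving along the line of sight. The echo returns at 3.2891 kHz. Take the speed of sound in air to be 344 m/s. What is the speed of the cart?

Double Doppler shift off a moving reflector: f₂ = f₀ · (v + u)/(v − u) (u > 0 toward emitter).
Rearranging, u = v · (f₂ − f₀)/(f₂ + f₀) = 344 × -0.0109/6.5891 ≈ -0.57 m/s.
So the cart is moving at 0.57 m/s away from the emitter.

0.57 m/s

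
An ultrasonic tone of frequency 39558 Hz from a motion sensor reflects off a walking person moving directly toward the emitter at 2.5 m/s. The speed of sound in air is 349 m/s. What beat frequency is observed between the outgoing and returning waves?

571 Hz

The walking person first receives the wave as a moving observer: f₁ = f₀ · (v + u)/v = 39558 × (349 + 2.5)/349 ≈ 39841 Hz.
On reflection it acts as a source moving toward the stationary detector: f₂ = f₁ · v/(v − u) = 39841 × 349/346.5 ≈ 40129 Hz.
Equivalently f₂ = f₀ · (v + u)/(v − u).
Beat frequency: |f₂ − f₀| = 2u·f₀/(v − u) = 2 × 2.5 × 39558/346.5 ≈ 571 Hz.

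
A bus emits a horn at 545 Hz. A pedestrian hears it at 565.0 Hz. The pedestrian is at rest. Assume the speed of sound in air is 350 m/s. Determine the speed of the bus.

f' > f, so the bus is approaching.
f' = f · v/(v − v_s) ⇒ v_s = v · |1 − f/f'|.
v_s = 350 × |1 − 545/565.0| = 350 × 0.0354 ≈ 12.4 m/s.

12.4 m/s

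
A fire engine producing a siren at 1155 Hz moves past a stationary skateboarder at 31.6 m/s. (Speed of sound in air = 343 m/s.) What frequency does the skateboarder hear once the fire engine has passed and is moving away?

1058 Hz

Receding: f₂ = f · v/(v + v_s) = 1155 × 343/374.6 ≈ 1058 Hz.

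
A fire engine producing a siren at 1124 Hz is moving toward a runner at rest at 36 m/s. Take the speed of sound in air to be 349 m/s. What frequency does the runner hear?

1253 Hz

Moving source, stationary observer: f' = f · v/(v − v_s) since the source is approaching.
f' = 1124 × 349/(349 − 36) = 1124 × 349/313 ≈ 1253 Hz.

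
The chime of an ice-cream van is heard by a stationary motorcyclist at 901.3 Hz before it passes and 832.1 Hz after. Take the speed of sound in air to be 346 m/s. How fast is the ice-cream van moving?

13.8 m/s

f₁/f₂ = (v + v_s)/(v − v_s), so v_s = v · (f₁ − f₂)/(f₁ + f₂).
v_s = 346 × (901.3 − 832.1)/(901.3 + 832.1) = 346 × 69.2/1733.4 ≈ 13.8 m/s.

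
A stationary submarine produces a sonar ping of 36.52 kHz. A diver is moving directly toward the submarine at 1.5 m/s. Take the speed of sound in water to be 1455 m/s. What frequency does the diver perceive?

Moving observer, stationary source: f' = f · (v + v_o)/v.
f' = 36.52 × (1455 + 1.5)/1455 = 36.52 × 1456.5/1455 ≈ 36.6 kHz.

36.6 kHz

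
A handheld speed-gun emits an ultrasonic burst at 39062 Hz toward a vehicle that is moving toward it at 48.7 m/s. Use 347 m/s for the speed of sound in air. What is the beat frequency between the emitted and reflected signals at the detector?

At the vehicle (a moving observer), f₁ = f₀ · (v + u)/v = 39062 × 395.7/347 ≈ 44544 Hz.
The reflection then acts as a moving source: f₂ = f₁ · v/(v − u) ≈ 51816 Hz.
Beat frequency: |f₂ − f₀| = 2u·f₀/(v − u) = 2 × 48.7 × 39062/298.3 ≈ 12754 Hz.

12754 Hz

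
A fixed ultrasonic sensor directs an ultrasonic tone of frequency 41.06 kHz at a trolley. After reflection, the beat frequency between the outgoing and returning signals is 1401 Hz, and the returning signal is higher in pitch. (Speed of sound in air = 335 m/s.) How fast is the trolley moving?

5.6 m/s

Double Doppler shift off a moving reflector: f₂ = f₀ · (v + u)/(v − u) (u > 0 toward emitter).
Returning signal is higher, so f₂ = f₀ + Δf = 41060 + 1401 = 42461 Hz.
Rearranging, u = v · (f₂ − f₀)/(f₂ + f₀) = 335 × 1401/83521 ≈ 5.6 m/s.
So the trolley is moving at 5.6 m/s toward the emitter.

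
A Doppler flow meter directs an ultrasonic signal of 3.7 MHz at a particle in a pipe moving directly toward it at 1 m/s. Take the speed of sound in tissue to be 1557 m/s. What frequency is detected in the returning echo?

At the particle in a pipe (a moving observer), f₁ = f₀ · (v + u)/v = 3.7 × 1558/1557 ≈ 3.702 MHz.
The reflection then acts as a moving source: f₂ = f₁ · v/(v − u) ≈ 3.705 MHz.

3.705 MHz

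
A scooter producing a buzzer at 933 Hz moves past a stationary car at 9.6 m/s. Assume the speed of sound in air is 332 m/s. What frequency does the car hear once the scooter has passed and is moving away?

907 Hz

Receding: f₂ = f · v/(v + v_s) = 933 × 332/341.6 ≈ 907 Hz.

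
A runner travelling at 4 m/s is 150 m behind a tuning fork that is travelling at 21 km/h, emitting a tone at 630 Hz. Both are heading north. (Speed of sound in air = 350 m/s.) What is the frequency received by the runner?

21 km/h = 5.833 m/s.
The runner is behind, so the tuning fork is moving away from it while the runner is moving toward the tuning fork.
With source receding and observer approaching, f' = f · (v + v_o)/(v + v_s).
f' = 630 × (350 + 4)/(350 + 5.833) = 630 × 354/355.83 ≈ 627 Hz.

627 Hz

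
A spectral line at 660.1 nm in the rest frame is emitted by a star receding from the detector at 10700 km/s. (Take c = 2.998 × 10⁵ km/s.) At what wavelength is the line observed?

684.1 nm

β = v/c = 10700/299800 = 0.0357.
Relativistic Doppler for wavelength: λ' = λ₀ · √((1 + β)/(1 − β)).
λ' = 660.1 × √(1.0357/0.9643) = 660.1 × 1.03635 ≈ 684.1 nm.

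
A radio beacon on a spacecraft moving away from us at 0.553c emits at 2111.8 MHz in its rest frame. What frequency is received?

Relativistic Doppler for frequency: f' = f₀ · √((1 − β)/(1 + β)).
f' = 2111.8 × √(0.4470/1.5530) = 2111.8 × 0.53650 ≈ 1133.0 MHz.

1133.0 MHz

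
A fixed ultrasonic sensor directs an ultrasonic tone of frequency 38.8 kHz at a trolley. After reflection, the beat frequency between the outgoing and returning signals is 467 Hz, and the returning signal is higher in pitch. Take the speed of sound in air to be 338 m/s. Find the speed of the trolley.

Double Doppler shift off a moving reflector: f₂ = f₀ · (v + u)/(v − u) (u > 0 toward emitter).
Returning signal is higher, so f₂ = f₀ + Δf = 38800 + 467 = 39267 Hz.
Rearranging, u = v · (f₂ − f₀)/(f₂ + f₀) = 338 × 467/78067 ≈ 2.02 m/s.
So the trolley is moving at 2.02 m/s toward the emitter.

2.02 m/s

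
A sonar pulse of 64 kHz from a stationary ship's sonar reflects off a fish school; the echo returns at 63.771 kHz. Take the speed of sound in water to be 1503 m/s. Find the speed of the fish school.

2.69 m/s

Double Doppler shift off a moving reflector: f₂ = f₀ · (v + u)/(v − u) (u > 0 toward emitter).
Rearranging, u = v · (f₂ − f₀)/(f₂ + f₀) = 1503 × -0.229/127.771 ≈ -2.69 m/s.
So the fish school is moving at 2.69 m/s away from the emitter.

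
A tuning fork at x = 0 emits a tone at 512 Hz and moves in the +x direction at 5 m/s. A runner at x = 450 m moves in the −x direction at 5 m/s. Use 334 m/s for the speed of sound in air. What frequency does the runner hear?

The observer lies on the +x side, so the source is heading toward the observer and the observer is heading toward the source.
With source approaching and observer approaching, f' = f · (v + v_o)/(v − v_s).
f' = 512 × (334 + 5)/(334 − 5) = 512 × 339/329 ≈ 528 Hz.

528 Hz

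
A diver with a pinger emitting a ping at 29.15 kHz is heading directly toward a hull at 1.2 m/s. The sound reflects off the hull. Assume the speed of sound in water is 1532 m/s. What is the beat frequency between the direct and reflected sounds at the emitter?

45.7 Hz

The hull receives the sound from a moving source: f₁ = f₀ · v/(v − v_e) = 29.15 × 1532/1530.8 ≈ 29.1729 kHz.
On the return leg the diver with a pinger is a moving observer: f₂ = f₁ · (v + v_e)/v = 29.1729 × 1533.2/1532 ≈ 29.1957 kHz.
Equivalently f₂ = f₀ · (v + v_e)/(v − v_e).
Beat against the emitted tone (with f₀ = 29150 Hz): |f₂ − f₀| = 2v_e·f₀/(v − v_e) = 2 × 1.2 × 29150/1530.8 ≈ 45.7 Hz.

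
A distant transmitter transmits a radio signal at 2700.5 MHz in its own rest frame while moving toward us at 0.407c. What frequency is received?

4159.7 MHz

Relativistic Doppler for frequency: f' = f₀ · √((1 + β)/(1 − β)).
f' = 2700.5 × √(1.4070/0.5930) = 2700.5 × 1.54035 ≈ 4159.7 MHz.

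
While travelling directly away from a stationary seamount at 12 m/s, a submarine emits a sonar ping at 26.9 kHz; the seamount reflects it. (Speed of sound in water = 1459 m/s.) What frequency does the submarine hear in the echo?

The seamount receives the sound from a moving source: f₁ = f₀ · v/(v + v_e) = 26.9 × 1459/1471 ≈ 26.7 kHz.
On the return leg the submarine is a moving observer: f₂ = f₁ · (v − v_e)/v = 26.7 × 1447/1459 ≈ 26.5 kHz.

26.5 kHz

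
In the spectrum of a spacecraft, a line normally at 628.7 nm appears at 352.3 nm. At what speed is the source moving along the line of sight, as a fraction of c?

λ'/λ₀ = 0.5604 < 1 (blueshift), so the source is approaching.
λ'/λ₀ = √((1 − β)/(1 + β)) for an approaching source ⇒ β = (1 − r²)/(1 + r²) with r = λ'/λ₀.
β = (1 − 0.3140)/(1 + 0.3140) ≈ 0.522.

0.522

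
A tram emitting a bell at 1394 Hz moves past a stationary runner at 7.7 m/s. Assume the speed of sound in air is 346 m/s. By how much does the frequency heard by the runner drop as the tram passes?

62.1 Hz

Approaching: f₁ = f · v/(v − v_s) = 1394 × 346/338.3 ≈ 1425.7 Hz.
Receding: f₂ = f · v/(v + v_s) = 1394 × 346/353.7 ≈ 1363.7 Hz.
Drop: f₁ − f₂ = 2f·v·v_s/(v² − v_s²) = 2 × 1394 × 346 × 7.7/(346² − 7.7²) ≈ 62.1 Hz.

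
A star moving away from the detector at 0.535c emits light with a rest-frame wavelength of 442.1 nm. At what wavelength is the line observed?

803.2 nm

Relativistic Doppler for wavelength: λ' = λ₀ · √((1 + β)/(1 − β)).
λ' = 442.1 × √(1.5350/0.4650) = 442.1 × 1.81689 ≈ 803.2 nm.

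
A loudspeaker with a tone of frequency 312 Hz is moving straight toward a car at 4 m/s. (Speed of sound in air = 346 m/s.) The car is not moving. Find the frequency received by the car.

With the source moving toward a stationary observer, f' = f · v/(v − v_s).
f' = 312 × 346/(346 − 4) = 312 × 346/342 ≈ 316 Hz.

316 Hz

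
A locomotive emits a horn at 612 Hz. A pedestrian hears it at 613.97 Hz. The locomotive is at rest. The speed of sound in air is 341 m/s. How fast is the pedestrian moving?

f' > f, so the pedestrian is approaching.
f' = f · (v + v_o)/v ⇒ v_o = v · |f'/f − 1|.
v_o = 341 × |613.97/612 − 1| = 341 × 0.003219 ≈ 1.10 m/s.

1.10 m/s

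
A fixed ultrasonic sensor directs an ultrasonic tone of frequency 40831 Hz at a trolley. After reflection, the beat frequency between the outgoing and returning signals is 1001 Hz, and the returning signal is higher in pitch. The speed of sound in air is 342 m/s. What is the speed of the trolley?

4.1 m/s

Double Doppler shift off a moving reflector: f₂ = f₀ · (v + u)/(v − u) (u > 0 toward emitter).
Returning signal is higher, so f₂ = f₀ + Δf = 40831 + 1001 = 41832 Hz.
Rearranging, u = v · (f₂ − f₀)/(f₂ + f₀) = 342 × 1001/82663 ≈ 4.1 m/s.
So the trolley is moving at 4.1 m/s toward the emitter.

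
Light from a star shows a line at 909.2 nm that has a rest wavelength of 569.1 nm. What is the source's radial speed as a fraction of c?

λ'/λ₀ = 1.5976 > 1 (redshift), so the source is receding.
λ'/λ₀ = √((1 + β)/(1 − β)) for a receding source ⇒ β = (r² − 1)/(r² + 1) with r = λ'/λ₀.
β = (2.5524 − 1)/(2.5524 + 1) ≈ 0.437.

0.437c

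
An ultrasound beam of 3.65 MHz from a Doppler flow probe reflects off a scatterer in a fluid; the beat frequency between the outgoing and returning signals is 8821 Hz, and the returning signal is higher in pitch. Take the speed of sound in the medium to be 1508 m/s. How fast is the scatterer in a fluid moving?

Double Doppler shift off a moving reflector: f₂ = f₀ · (v + u)/(v − u) (u > 0 toward emitter).
Returning signal is higher, so f₂ = f₀ + Δf = 3650000 + 8821 = 3658821 Hz.
Rearranging, u = v · (f₂ − f₀)/(f₂ + f₀) = 1508 × 8821/7308821 ≈ 1.82 m/s.
So the scatterer in a fluid is moving at 1.82 m/s toward the emitter.

1.82 m/s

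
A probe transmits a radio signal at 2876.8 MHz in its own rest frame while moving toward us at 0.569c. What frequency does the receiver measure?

5488.9 MHz

Relativistic Doppler for frequency: f' = f₀ · √((1 + β)/(1 − β)).
f' = 2876.8 × √(1.5690/0.4310) = 2876.8 × 1.90798 ≈ 5488.9 MHz.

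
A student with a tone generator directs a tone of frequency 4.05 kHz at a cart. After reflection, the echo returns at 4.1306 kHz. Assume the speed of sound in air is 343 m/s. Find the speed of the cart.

3.4 m/s

Double Doppler shift off a moving reflector: f₂ = f₀ · (v + u)/(v − u) (u > 0 toward emitter).
Rearranging, u = v · (f₂ − f₀)/(f₂ + f₀) = 343 × 0.0806/8.1806 ≈ 3.4 m/s.
So the cart is moving at 3.4 m/s toward the emitter.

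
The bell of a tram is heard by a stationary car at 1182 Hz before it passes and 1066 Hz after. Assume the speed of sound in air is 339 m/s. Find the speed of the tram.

17.5 m/s

f₁/f₂ = (v + v_s)/(v − v_s), so v_s = v · (f₁ − f₂)/(f₁ + f₂).
v_s = 339 × (1182 − 1066)/(1182 + 1066) = 339 × 116/2248 ≈ 17.5 m/s.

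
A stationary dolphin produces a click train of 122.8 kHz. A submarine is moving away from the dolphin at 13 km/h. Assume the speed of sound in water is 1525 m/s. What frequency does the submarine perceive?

122.5 kHz

13 km/h = 3.611 m/s.
Only the observer moves, away from the source, so f' = f · (v − v_o)/v.
f' = 122.8 × (1525 − 3.611)/1525 = 122.8 × 1521.4/1525 ≈ 122.5 kHz.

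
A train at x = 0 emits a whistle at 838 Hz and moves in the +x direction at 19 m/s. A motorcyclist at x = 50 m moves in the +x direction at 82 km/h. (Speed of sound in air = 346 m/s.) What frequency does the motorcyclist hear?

82 km/h = 22.78 m/s.
The observer lies on the +x side, so the source is heading toward the observer and the observer is heading away from the source.
General Doppler shift: f' = f · (v − v_o)/(v − v_s).
f' = 838 × (346 − 22.78)/(346 − 19) = 838 × 323.22/327 ≈ 828 Hz.

828 Hz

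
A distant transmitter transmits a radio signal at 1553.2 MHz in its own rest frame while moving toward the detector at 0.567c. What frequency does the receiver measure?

2954.7 MHz

Relativistic Doppler for frequency: f' = f₀ · √((1 + β)/(1 − β)).
f' = 1553.2 × √(1.5670/0.4330) = 1553.2 × 1.90235 ≈ 2954.7 MHz.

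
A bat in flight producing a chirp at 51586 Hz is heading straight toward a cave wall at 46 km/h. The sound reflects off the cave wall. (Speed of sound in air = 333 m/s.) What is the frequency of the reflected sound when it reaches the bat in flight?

55703 Hz

46 km/h = 12.78 m/s.
The cave wall receives the sound from a moving source: f₁ = f₀ · v/(v − v_e) = 51586 × 333/320.22 ≈ 53644 Hz.
On the return leg the bat in flight is a moving observer: f₂ = f₁ · (v + v_e)/v = 53644 × 345.78/333 ≈ 55703 Hz.
Equivalently f₂ = f₀ · (v + v_e)/(v − v_e).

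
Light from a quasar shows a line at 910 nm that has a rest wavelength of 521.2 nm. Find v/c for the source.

0.506c

λ'/λ₀ = 1.7460 > 1 (redshift), so the source is receding.
λ'/λ₀ = √((1 + β)/(1 − β)) for a receding source ⇒ β = (r² − 1)/(r² + 1) with r = λ'/λ₀.
β = (3.0484 − 1)/(3.0484 + 1) ≈ 0.506.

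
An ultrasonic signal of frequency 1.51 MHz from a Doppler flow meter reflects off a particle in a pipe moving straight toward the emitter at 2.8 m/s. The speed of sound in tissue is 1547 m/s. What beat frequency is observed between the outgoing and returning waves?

5476 Hz

The particle in a pipe first receives the wave as a moving observer: f₁ = f₀ · (v + u)/v = 1.51 × (1547 + 2.8)/1547 ≈ 1.51273 MHz.
The reflection then acts as a moving source: f₂ = f₁ · v/(v − u) ≈ 1.51548 MHz.
Beat frequency (with f₀ = 1510000 Hz): |f₂ − f₀| = 2u·f₀/(v − u) = 2 × 2.8 × 1510000/1544.2 ≈ 5476 Hz.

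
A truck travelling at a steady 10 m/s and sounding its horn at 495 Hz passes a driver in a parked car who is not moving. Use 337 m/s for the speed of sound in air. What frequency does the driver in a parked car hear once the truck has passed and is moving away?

481 Hz

Receding: f₂ = f · v/(v + v_s) = 495 × 337/347 ≈ 481 Hz.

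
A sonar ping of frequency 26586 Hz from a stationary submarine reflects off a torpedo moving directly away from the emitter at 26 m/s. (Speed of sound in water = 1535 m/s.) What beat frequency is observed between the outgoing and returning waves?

886 Hz

At the torpedo (a moving observer), f₁ = f₀ · (v − u)/v = 26586 × 1509/1535 ≈ 26136 Hz.
The reflection then acts as a moving source: f₂ = f₁ · v/(v + u) ≈ 25700 Hz.
Beat frequency: |f₂ − f₀| = 2u·f₀/(v + u) = 2 × 26 × 26586/1561 ≈ 886 Hz.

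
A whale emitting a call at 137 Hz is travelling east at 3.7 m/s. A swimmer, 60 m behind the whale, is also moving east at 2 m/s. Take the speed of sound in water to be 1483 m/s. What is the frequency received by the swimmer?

137 Hz

The swimmer is behind, so the whale is moving away from it while the swimmer is moving toward the whale.
With source receding and observer approaching, f' = f · (v + v_o)/(v + v_s).
f' = 137 × (1483 + 2)/(1483 + 3.7) = 137 × 1485/1486.7 ≈ 137 Hz.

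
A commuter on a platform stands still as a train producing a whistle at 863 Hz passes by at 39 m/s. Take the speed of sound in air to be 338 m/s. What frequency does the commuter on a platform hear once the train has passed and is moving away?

Receding: f₂ = f · v/(v + v_s) = 863 × 338/377 ≈ 774 Hz.

774 Hz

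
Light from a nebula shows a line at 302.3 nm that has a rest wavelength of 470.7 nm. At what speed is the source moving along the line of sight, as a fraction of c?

λ'/λ₀ = 0.6422 < 1 (blueshift), so the source is approaching.
λ'/λ₀ = √((1 − β)/(1 + β)) for an approaching source ⇒ β = (1 − r²)/(1 + r²) with r = λ'/λ₀.
β = (1 − 0.4125)/(1 + 0.4125) ≈ 0.416.

0.416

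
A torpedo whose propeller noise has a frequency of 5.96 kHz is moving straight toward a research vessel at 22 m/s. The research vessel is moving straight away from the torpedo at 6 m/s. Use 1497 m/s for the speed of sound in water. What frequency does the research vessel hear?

Both move, so f' = f · (v − v_o)/(v − v_s).
f' = 5.96 × (1497 − 6)/(1497 − 22) = 5.96 × 1491/1475 ≈ 6.02 kHz.

6.02 kHz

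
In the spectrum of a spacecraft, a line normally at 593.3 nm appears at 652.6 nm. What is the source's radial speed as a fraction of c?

0.095c

λ'/λ₀ = 1.0999 > 1 (redshift), so the source is receding.
λ'/λ₀ = √((1 + β)/(1 − β)) for a receding source ⇒ β = (r² − 1)/(r² + 1) with r = λ'/λ₀.
β = (1.2099 − 1)/(1.2099 + 1) ≈ 0.095.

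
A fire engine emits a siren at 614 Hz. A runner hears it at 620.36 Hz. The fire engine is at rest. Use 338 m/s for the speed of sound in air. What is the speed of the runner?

3.5 m/s

f' > f, so the runner is approaching.
f' = f · (v + v_o)/v ⇒ v_o = v · |f'/f − 1|.
v_o = 338 × |620.36/614 − 1| = 338 × 0.01036 ≈ 3.5 m/s.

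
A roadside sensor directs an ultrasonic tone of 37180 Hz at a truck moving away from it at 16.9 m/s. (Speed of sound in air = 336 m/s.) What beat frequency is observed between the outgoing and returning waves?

The truck first receives the wave as a moving observer: f₁ = f₀ · (v − u)/v = 37180 × (336 − 16.9)/336 ≈ 35310 Hz.
The reflection then acts as a moving source: f₂ = f₁ · v/(v + u) ≈ 33619 Hz.
Beat frequency: |f₂ − f₀| = 2u·f₀/(v + u) = 2 × 16.9 × 37180/352.9 ≈ 3561 Hz.

3561 Hz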